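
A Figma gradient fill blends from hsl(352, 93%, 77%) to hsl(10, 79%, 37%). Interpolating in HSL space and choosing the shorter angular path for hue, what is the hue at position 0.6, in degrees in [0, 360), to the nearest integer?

3

Hue: 10 − 352 = -342°, but |-342| > 180 so the shorter arc goes the other way: Δh = -342 + 360 = 18°.
H = 352 + 0.6 × (18) = 362.8 → 363 → 363 mod 360 = 3°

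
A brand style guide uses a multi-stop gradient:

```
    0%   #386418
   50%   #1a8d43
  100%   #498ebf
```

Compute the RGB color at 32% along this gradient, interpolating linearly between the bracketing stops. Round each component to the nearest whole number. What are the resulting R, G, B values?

32% lies between the 0% and 50% stops, so the local fraction is t = (32 − 0)/(50 − 0) = 32/50 ≈ 0.64.
#386418 → (56, 100, 24); #1a8d43 → (26, 141, 67).
R = 56 + 0.64 × (26 − 56) = 36.8 → 37
G = 100 + 0.64 × (141 − 100) = 126.24 → 126
B = 24 + 0.64 × (67 − 24) = 51.52 → 52

(37, 126, 52)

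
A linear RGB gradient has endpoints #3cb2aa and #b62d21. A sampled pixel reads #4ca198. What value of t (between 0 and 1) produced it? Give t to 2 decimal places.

0.13

Invert the lerp on the B channel (largest span, 137): t = (152 − 170) / (33 − 170) = -18/-137 = 0.13139.
Check on R: (76 − 60)/(182 − 60) = 0.1311 ✓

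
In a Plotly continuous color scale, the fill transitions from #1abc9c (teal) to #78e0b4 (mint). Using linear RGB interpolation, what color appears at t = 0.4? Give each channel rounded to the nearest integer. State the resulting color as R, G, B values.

(64, 202, 166)

#1abc9c → (26, 188, 156); #78e0b4 → (120, 224, 180).
R = 26 + 0.4 × (120 − 26) = 26 + 0.4 × 94 = 63.6 → 64
G = 188 + 0.4 × (224 − 188) = 188 + 0.4 × 36 = 202.4 → 202
B = 156 + 0.4 × (180 − 156) = 156 + 0.4 × 24 = 165.6 → 166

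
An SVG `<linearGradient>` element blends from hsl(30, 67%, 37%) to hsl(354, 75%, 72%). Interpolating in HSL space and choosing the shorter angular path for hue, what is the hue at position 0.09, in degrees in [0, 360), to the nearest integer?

Hue: 354 − 30 = 324°, but |324| > 180 so the shorter arc goes the other way: Δh = 324 − 360 = -36°.
H = 30 + 0.09 × (-36) = 26.76 → 27°

27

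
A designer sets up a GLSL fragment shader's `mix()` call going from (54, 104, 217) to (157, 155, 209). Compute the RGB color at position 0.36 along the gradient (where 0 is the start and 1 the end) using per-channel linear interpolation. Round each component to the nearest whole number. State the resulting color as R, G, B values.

(91, 122, 214)

R = 54 + 0.36 × (157 − 54) = 54 + 0.36 × 103 = 91.08 → 91
G = 104 + 0.36 × (155 − 104) = 104 + 0.36 × 51 = 122.36 → 122
B = 217 + 0.36 × (209 − 217) = 217 + 0.36 × -8 = 214.12 → 214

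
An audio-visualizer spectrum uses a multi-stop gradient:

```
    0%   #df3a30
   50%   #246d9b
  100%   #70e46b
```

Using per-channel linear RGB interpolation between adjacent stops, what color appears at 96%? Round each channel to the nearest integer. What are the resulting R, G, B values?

(106, 218, 111)

96% lies between the 50% and 100% stops, so the local fraction is t = (96 − 50)/(100 − 50) = 46/50 ≈ 0.92.
#246d9b → (36, 109, 155); #70e46b → (112, 228, 107).
R = 36 + 0.92 × (112 − 36) = 105.92 → 106
G = 109 + 0.92 × (228 − 109) = 218.48 → 218
B = 155 + 0.92 × (107 − 155) = 110.84 → 111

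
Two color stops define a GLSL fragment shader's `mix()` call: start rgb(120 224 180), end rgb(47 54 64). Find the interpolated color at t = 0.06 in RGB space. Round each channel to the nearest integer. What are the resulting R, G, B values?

(116, 214, 173)

R = 120 + 0.06 × (47 − 120) = 120 + 0.06 × -73 = 115.62 → 116
G = 224 + 0.06 × (54 − 224) = 224 + 0.06 × -170 = 213.8 → 214
B = 180 + 0.06 × (64 − 180) = 180 + 0.06 × -116 = 173.04 → 173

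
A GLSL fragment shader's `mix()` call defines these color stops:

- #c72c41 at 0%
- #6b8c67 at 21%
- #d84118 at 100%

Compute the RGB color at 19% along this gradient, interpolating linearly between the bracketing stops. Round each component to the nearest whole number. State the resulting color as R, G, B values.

(116, 131, 99)

19% lies between the 0% and 21% stops, so the local fraction is t = (19 − 0)/(21 − 0) = 19/21 ≈ 0.9048.
#c72c41 → (199, 44, 65); #6b8c67 → (107, 140, 103).
R = 199 + 0.9048 × (107 − 199) = 115.758 → 116
G = 44 + 0.9048 × (140 − 44) = 130.861 → 131
B = 65 + 0.9048 × (103 − 65) = 99.382 → 99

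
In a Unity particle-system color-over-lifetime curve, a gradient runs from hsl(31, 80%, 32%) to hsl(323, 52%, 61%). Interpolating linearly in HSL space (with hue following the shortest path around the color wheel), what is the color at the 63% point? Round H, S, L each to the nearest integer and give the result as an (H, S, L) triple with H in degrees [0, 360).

Hue: 323 − 31 = 292°, but |292| > 180 so the shorter arc goes the other way: Δh = 292 − 360 = -68°.
H = 31 + 0.63 × (-68) = -11.84 → -12 → -12 mod 360 = 348°
S = 80 + 0.63 × (52 − 80) = 62.36 → 62%
L = 32 + 0.63 × (61 − 32) = 50.27 → 50%

(348, 62, 50)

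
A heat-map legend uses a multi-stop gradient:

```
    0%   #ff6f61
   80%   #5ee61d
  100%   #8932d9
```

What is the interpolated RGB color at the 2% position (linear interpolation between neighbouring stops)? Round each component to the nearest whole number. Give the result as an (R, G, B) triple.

2% lies between the 0% and 80% stops, so the local fraction is t = (2 − 0)/(80 − 0) = 2/80 ≈ 0.025.
#ff6f61 → (255, 111, 97); #5ee61d → (94, 230, 29).
R = 255 + 0.025 × (94 − 255) = 250.975 → 251
G = 111 + 0.025 × (230 − 111) = 113.975 → 114
B = 97 + 0.025 × (29 − 97) = 95.3 → 95

(251, 114, 95)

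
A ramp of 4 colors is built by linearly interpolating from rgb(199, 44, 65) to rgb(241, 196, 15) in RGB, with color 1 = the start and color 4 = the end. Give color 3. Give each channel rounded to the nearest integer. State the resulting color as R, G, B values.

(227, 145, 32)

With 4 swatches and endpoints inclusive, swatch 3 sits at t = (3 − 1)/(4 − 1) = 2/3 ≈ 0.6667.
R = 199 + 0.6667 × (241 − 199) = 227.001 → 227
G = 44 + 0.6667 × (196 − 44) = 145.338 → 145
B = 65 + 0.6667 × (15 − 65) = 31.665 → 32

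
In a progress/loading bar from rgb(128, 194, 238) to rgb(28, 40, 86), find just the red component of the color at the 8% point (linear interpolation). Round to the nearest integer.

R = 128 + 0.08 × (28 − 128) = 120 → 120

120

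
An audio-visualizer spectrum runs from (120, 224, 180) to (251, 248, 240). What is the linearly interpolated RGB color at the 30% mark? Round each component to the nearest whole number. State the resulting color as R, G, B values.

30% corresponds to t = 0.3.
R = 120 + 0.3 × (251 − 120) = 120 + 0.3 × 131 = 159.3 → 159
G = 224 + 0.3 × (248 − 224) = 224 + 0.3 × 24 = 231.2 → 231
B = 180 + 0.3 × (240 − 180) = 180 + 0.3 × 60 = 198 → 198
So the blended color is (159, 231, 198), about #9fe7c6.

(159, 231, 198)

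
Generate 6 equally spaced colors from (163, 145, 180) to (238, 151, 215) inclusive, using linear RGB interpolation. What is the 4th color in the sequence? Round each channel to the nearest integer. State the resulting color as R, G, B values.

(208, 149, 201)

With 6 swatches and endpoints inclusive, swatch 4 sits at t = (4 − 1)/(6 − 1) = 3/5 ≈ 0.6.
R = 163 + 0.6 × (238 − 163) = 208 → 208
G = 145 + 0.6 × (151 − 145) = 148.6 → 149
B = 180 + 0.6 × (215 − 180) = 201 → 201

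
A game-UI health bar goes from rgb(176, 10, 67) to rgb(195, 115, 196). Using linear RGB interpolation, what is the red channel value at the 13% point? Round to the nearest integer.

178

R = 176 + 0.13 × (195 − 176) = 178.47 → 178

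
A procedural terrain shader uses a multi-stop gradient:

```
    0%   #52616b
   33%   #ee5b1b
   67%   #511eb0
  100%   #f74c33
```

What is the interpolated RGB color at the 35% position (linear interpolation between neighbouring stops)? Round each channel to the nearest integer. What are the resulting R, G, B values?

35% lies between the 33% and 67% stops, so the local fraction is t = (35 − 33)/(67 − 33) = 2/34 ≈ 0.0588.
#ee5b1b → (238, 91, 27); #511eb0 → (81, 30, 176).
R = 238 + 0.0588 × (81 − 238) = 228.768 → 229
G = 91 + 0.0588 × (30 − 91) = 87.413 → 87
B = 27 + 0.0588 × (176 − 27) = 35.761 → 36

(229, 87, 36)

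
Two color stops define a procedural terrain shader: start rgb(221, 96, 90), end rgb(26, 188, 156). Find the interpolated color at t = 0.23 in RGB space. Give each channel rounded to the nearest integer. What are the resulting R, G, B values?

(176, 117, 105)

R = 221 + 0.23 × (26 − 221) = 221 + 0.23 × -195 = 176.15 → 176
G = 96 + 0.23 × (188 − 96) = 96 + 0.23 × 92 = 117.16 → 117
B = 90 + 0.23 × (156 − 90) = 90 + 0.23 × 66 = 105.18 → 105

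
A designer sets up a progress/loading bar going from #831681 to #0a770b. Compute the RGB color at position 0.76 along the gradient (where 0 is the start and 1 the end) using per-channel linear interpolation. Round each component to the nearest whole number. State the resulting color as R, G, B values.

#831681 → (131, 22, 129); #0a770b → (10, 119, 11).
R = 131 + 0.76 × (10 − 131) = 131 + 0.76 × -121 = 39.04 → 39
G = 22 + 0.76 × (119 − 22) = 22 + 0.76 × 97 = 95.72 → 96
B = 129 + 0.76 × (11 − 129) = 129 + 0.76 × -118 = 39.32 → 39

(39, 96, 39)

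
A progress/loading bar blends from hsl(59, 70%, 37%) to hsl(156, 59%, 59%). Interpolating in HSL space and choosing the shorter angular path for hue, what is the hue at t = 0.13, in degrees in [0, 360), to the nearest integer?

Hue arc: Δh = 156 − 59 = 97° (|Δh| ≤ 180, already the shorter path).
H = 59 + 0.13 × (97) = 71.61 → 72°

72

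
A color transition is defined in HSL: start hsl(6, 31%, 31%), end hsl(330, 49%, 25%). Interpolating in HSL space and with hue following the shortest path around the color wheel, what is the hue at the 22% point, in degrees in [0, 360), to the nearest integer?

Hue: 330 − 6 = 324°, but |324| > 180 so the shorter arc goes the other way: Δh = 324 − 360 = -36°.
H = 6 + 0.22 × (-36) = -1.92 → -2 → -2 mod 360 = 358°

358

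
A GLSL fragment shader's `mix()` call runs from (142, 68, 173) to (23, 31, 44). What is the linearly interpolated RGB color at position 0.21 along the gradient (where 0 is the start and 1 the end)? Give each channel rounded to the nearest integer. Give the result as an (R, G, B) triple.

R = 142 + 0.21 × (23 − 142) = 142 + 0.21 × -119 = 117.01 → 117
G = 68 + 0.21 × (31 − 68) = 68 + 0.21 × -37 = 60.23 → 60
B = 173 + 0.21 × (44 − 173) = 173 + 0.21 × -129 = 145.91 → 146

(117, 60, 146)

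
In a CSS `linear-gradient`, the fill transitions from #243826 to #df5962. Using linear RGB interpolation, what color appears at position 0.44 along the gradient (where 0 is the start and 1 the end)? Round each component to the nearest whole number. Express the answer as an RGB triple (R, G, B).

(118, 71, 64)

#243826 → (36, 56, 38); #df5962 → (223, 89, 98).
R = 36 + 0.44 × (223 − 36) = 36 + 0.44 × 187 = 118.28 → 118
G = 56 + 0.44 × (89 − 56) = 56 + 0.44 × 33 = 70.52 → 71
B = 38 + 0.44 × (98 − 38) = 38 + 0.44 × 60 = 64.4 → 64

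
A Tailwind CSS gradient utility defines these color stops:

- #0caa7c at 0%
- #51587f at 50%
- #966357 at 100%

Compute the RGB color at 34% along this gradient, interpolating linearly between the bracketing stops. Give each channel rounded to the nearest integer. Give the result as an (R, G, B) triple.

34% lies between the 0% and 50% stops, so the local fraction is t = (34 − 0)/(50 − 0) = 34/50 ≈ 0.68.
#0caa7c → (12, 170, 124); #51587f → (81, 88, 127).
R = 12 + 0.68 × (81 − 12) = 58.92 → 59
G = 170 + 0.68 × (88 − 170) = 114.24 → 114
B = 124 + 0.68 × (127 − 124) = 126.04 → 126

(59, 114, 126)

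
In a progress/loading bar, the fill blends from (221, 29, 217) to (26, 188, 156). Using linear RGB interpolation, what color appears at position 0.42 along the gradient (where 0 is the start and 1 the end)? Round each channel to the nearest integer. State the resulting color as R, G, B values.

(139, 96, 191)

R = 221 + 0.42 × (26 − 221) = 221 + 0.42 × -195 = 139.1 → 139
G = 29 + 0.42 × (188 − 29) = 29 + 0.42 × 159 = 95.78 → 96
B = 217 + 0.42 × (156 − 217) = 217 + 0.42 × -61 = 191.38 → 191
So the blended color is (139, 96, 191), about #8b60bf.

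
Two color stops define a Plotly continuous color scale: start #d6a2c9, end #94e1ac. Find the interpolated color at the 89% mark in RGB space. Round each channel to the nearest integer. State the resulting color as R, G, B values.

(155, 218, 175)

#d6a2c9 → (214, 162, 201); #94e1ac → (148, 225, 172).
89% corresponds to t = 0.89.
R = 214 + 0.89 × (148 − 214) = 214 + 0.89 × -66 = 155.26 → 155
G = 162 + 0.89 × (225 − 162) = 162 + 0.89 × 63 = 218.07 → 218
B = 201 + 0.89 × (172 − 201) = 201 + 0.89 × -29 = 175.19 → 175
So the blended color is (155, 218, 175), about #9bdaaf.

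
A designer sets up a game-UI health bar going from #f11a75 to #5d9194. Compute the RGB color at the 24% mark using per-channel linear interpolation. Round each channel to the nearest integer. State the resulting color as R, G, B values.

#f11a75 → (241, 26, 117); #5d9194 → (93, 145, 148).
24% corresponds to t = 0.24.
R = 241 + 0.24 × (93 − 241) = 241 + 0.24 × -148 = 205.48 → 205
G = 26 + 0.24 × (145 − 26) = 26 + 0.24 × 119 = 54.56 → 55
B = 117 + 0.24 × (148 − 117) = 117 + 0.24 × 31 = 124.44 → 124
So the blended color is (205, 55, 124), about #cd377c.

(205, 55, 124)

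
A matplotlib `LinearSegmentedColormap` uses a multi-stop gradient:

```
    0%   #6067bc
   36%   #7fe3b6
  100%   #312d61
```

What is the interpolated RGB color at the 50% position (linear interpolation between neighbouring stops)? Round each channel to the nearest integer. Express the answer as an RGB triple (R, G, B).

50% lies between the 36% and 100% stops, so the local fraction is t = (50 − 36)/(100 − 36) = 14/64 ≈ 0.2188.
#7fe3b6 → (127, 227, 182); #312d61 → (49, 45, 97).
R = 127 + 0.2188 × (49 − 127) = 109.934 → 110
G = 227 + 0.2188 × (45 − 227) = 187.178 → 187
B = 182 + 0.2188 × (97 − 182) = 163.402 → 163

(110, 187, 163)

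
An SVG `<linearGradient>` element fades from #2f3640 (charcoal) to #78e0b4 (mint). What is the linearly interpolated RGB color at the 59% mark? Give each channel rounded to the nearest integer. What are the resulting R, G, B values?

(90, 154, 132)

#2f3640 → (47, 54, 64); #78e0b4 → (120, 224, 180).
59% corresponds to t = 0.59.
R = 47 + 0.59 × (120 − 47) = 47 + 0.59 × 73 = 90.07 → 90
G = 54 + 0.59 × (224 − 54) = 54 + 0.59 × 170 = 154.3 → 154
B = 64 + 0.59 × (180 − 64) = 64 + 0.59 × 116 = 132.44 → 132
So the blended color is (90, 154, 132), about #5a9a84.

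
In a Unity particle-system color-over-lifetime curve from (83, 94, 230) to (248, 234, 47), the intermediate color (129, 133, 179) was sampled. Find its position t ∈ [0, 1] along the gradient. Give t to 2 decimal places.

0.28

Invert the lerp on the B channel (largest span, 183): t = (179 − 230) / (47 − 230) = -51/-183 = 0.27869.
Check on R: (129 − 83)/(248 − 83) = 0.2788 ✓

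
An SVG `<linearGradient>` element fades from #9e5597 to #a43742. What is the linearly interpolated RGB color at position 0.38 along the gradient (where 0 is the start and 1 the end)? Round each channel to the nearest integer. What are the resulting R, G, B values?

#9e5597 → (158, 85, 151); #a43742 → (164, 55, 66).
R = 158 + 0.38 × (164 − 158) = 158 + 0.38 × 6 = 160.28 → 160
G = 85 + 0.38 × (55 − 85) = 85 + 0.38 × -30 = 73.6 → 74
B = 151 + 0.38 × (66 − 151) = 151 + 0.38 × -85 = 118.7 → 119

(160, 74, 119)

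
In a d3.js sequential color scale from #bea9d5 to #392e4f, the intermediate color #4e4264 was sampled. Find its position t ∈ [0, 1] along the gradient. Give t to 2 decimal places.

0.84

Invert the lerp on the B channel (largest span, 134): t = (100 − 213) / (79 − 213) = -113/-134 = 0.84328.
Check on R: (78 − 190)/(57 − 190) = 0.8421 ✓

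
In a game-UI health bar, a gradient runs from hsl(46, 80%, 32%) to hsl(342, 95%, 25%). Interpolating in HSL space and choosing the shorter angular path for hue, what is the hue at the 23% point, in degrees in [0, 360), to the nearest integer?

31

Hue: 342 − 46 = 296°, but |296| > 180 so the shorter arc goes the other way: Δh = 296 − 360 = -64°.
H = 46 + 0.23 × (-64) = 31.28 → 31°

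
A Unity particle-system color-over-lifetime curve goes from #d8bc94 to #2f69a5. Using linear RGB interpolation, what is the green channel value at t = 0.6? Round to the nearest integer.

G₁ = 188 (from #d8bc94), G₂ = 105 (from #2f69a5).
G = 188 + 0.6 × (105 − 188) = 138.2 → 138

138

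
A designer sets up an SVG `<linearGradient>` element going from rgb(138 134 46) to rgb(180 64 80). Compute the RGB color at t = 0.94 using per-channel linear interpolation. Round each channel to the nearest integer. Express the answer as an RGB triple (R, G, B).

(177, 68, 78)

R = 138 + 0.94 × (180 − 138) = 138 + 0.94 × 42 = 177.48 → 177
G = 134 + 0.94 × (64 − 134) = 134 + 0.94 × -70 = 68.2 → 68
B = 46 + 0.94 × (80 − 46) = 46 + 0.94 × 34 = 77.96 → 78
So the blended color is (177, 68, 78), about #b1444e.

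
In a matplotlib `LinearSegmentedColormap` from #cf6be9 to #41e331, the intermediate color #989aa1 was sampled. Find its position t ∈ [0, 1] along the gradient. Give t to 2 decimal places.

Invert the lerp on the B channel (largest span, 184): t = (161 − 233) / (49 − 233) = -72/-184 = 0.3913.
Check on R: (152 − 207)/(65 − 207) = 0.3873 ✓

0.39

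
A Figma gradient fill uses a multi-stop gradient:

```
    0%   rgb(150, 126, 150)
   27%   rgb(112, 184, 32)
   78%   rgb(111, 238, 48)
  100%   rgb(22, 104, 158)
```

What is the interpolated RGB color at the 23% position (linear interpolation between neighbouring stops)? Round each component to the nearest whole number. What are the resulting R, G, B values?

(118, 175, 49)

23% lies between the 0% and 27% stops, so the local fraction is t = (23 − 0)/(27 − 0) = 23/27 ≈ 0.8519.
R = 150 + 0.8519 × (112 − 150) = 117.628 → 118
G = 126 + 0.8519 × (184 − 126) = 175.41 → 175
B = 150 + 0.8519 × (32 − 150) = 49.476 → 49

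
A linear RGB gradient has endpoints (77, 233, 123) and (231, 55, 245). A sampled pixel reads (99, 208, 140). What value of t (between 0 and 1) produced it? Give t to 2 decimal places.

0.14

Invert the lerp on the G channel (largest span, 178): t = (208 − 233) / (55 − 233) = -25/-178 = 0.14045.
Check on R: (99 − 77)/(231 − 77) = 0.1429 ✓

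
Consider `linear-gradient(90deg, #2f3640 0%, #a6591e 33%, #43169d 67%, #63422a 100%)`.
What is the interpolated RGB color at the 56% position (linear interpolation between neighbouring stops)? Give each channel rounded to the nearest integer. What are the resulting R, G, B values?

56% lies between the 33% and 67% stops, so the local fraction is t = (56 − 33)/(67 − 33) = 23/34 ≈ 0.6765.
#a6591e → (166, 89, 30); #43169d → (67, 22, 157).
R = 166 + 0.6765 × (67 − 166) = 99.026 → 99
G = 89 + 0.6765 × (22 − 89) = 43.675 → 44
B = 30 + 0.6765 × (157 − 30) = 115.915 → 116

(99, 44, 116)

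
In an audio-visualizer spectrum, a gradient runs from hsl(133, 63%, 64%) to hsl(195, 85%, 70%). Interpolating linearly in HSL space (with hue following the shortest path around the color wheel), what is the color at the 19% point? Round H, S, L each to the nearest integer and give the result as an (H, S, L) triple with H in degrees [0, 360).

Hue arc: Δh = 195 − 133 = 62° (|Δh| ≤ 180, already the shorter path).
H = 133 + 0.19 × (62) = 144.78 → 145°
S = 63 + 0.19 × (85 − 63) = 67.18 → 67%
L = 64 + 0.19 × (70 − 64) = 65.14 → 65%

(145, 67, 65)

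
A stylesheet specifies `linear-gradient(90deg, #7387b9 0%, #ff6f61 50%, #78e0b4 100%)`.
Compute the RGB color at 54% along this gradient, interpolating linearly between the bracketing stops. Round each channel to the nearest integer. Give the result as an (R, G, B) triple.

54% lies between the 50% and 100% stops, so the local fraction is t = (54 − 50)/(100 − 50) = 4/50 ≈ 0.08.
#ff6f61 → (255, 111, 97); #78e0b4 → (120, 224, 180).
R = 255 + 0.08 × (120 − 255) = 244.2 → 244
G = 111 + 0.08 × (224 − 111) = 120.04 → 120
B = 97 + 0.08 × (180 − 97) = 103.64 → 104

(244, 120, 104)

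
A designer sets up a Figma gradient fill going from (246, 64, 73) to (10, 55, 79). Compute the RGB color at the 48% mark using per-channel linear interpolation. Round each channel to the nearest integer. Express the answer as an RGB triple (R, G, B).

(133, 60, 76)

48% corresponds to t = 0.48.
R = 246 + 0.48 × (10 − 246) = 246 + 0.48 × -236 = 132.72 → 133
G = 64 + 0.48 × (55 − 64) = 64 + 0.48 × -9 = 59.68 → 60
B = 73 + 0.48 × (79 − 73) = 73 + 0.48 × 6 = 75.88 → 76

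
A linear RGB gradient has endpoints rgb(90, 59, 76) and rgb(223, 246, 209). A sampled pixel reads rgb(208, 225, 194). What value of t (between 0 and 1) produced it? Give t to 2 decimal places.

0.89

Invert the lerp on the G channel (largest span, 187): t = (225 − 59) / (246 − 59) = 166/187 = 0.8877.
Check on R: (208 − 90)/(223 − 90) = 0.8872 ✓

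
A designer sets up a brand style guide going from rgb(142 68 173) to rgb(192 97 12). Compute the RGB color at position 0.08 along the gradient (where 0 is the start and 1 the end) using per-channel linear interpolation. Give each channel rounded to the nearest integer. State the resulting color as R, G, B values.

R = 142 + 0.08 × (192 − 142) = 142 + 0.08 × 50 = 146 → 146
G = 68 + 0.08 × (97 − 68) = 68 + 0.08 × 29 = 70.32 → 70
B = 173 + 0.08 × (12 − 173) = 173 + 0.08 × -161 = 160.12 → 160
So the blended color is (146, 70, 160), about #9246a0.

(146, 70, 160)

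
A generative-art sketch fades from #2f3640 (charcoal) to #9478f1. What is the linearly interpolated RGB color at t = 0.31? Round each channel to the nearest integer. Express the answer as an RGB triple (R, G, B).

#2f3640 → (47, 54, 64); #9478f1 → (148, 120, 241).
R = 47 + 0.31 × (148 − 47) = 47 + 0.31 × 101 = 78.31 → 78
G = 54 + 0.31 × (120 − 54) = 54 + 0.31 × 66 = 74.46 → 74
B = 64 + 0.31 × (241 − 64) = 64 + 0.31 × 177 = 118.87 → 119

(78, 74, 119)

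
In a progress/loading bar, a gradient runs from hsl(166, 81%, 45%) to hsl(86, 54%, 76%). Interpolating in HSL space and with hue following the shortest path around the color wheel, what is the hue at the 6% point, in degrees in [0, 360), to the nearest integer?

Hue arc: Δh = 86 − 166 = -80° (|Δh| ≤ 180, already the shorter path).
H = 166 + 0.06 × (-80) = 161.2 → 161°

161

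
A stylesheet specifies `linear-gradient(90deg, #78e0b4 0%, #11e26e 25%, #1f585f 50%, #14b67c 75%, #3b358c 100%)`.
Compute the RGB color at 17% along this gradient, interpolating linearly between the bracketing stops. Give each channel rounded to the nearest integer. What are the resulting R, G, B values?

(50, 225, 132)

17% lies between the 0% and 25% stops, so the local fraction is t = (17 − 0)/(25 − 0) = 17/25 ≈ 0.68.
#78e0b4 → (120, 224, 180); #11e26e → (17, 226, 110).
R = 120 + 0.68 × (17 − 120) = 49.96 → 50
G = 224 + 0.68 × (226 − 224) = 225.36 → 225
B = 180 + 0.68 × (110 − 180) = 132.4 → 132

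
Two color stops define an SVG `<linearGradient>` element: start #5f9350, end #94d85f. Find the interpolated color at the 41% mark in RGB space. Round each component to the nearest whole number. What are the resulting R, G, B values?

(117, 175, 86)

#5f9350 → (95, 147, 80); #94d85f → (148, 216, 95).
41% corresponds to t = 0.41.
R = 95 + 0.41 × (148 − 95) = 95 + 0.41 × 53 = 116.73 → 117
G = 147 + 0.41 × (216 − 147) = 147 + 0.41 × 69 = 175.29 → 175
B = 80 + 0.41 × (95 − 80) = 80 + 0.41 × 15 = 86.15 → 86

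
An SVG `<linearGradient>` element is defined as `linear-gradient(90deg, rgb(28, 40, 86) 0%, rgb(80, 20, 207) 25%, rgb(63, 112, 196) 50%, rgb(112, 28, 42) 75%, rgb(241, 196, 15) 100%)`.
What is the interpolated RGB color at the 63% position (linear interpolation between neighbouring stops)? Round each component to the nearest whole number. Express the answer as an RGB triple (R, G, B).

(88, 68, 116)

63% lies between the 50% and 75% stops, so the local fraction is t = (63 − 50)/(75 − 50) = 13/25 ≈ 0.52.
R = 63 + 0.52 × (112 − 63) = 88.48 → 88
G = 112 + 0.52 × (28 − 112) = 68.32 → 68
B = 196 + 0.52 × (42 − 196) = 115.92 → 116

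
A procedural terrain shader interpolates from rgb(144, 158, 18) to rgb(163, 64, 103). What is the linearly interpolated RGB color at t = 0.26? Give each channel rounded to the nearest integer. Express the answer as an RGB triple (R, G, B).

R = 144 + 0.26 × (163 − 144) = 144 + 0.26 × 19 = 148.94 → 149
G = 158 + 0.26 × (64 − 158) = 158 + 0.26 × -94 = 133.56 → 134
B = 18 + 0.26 × (103 − 18) = 18 + 0.26 × 85 = 40.1 → 40
So the blended color is (149, 134, 40), about #958628.

(149, 134, 40)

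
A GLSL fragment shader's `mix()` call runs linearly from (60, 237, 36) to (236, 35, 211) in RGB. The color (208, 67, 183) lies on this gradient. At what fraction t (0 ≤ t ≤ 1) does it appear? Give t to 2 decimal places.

0.84

Invert the lerp on the G channel (largest span, 202): t = (67 − 237) / (35 − 237) = -170/-202 = 0.84158.
Check on R: (208 − 60)/(236 − 60) = 0.8409 ✓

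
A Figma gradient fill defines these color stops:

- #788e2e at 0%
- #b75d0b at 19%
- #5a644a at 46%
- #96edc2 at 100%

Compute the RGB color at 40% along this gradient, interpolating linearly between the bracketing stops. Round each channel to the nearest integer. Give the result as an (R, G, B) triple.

40% lies between the 19% and 46% stops, so the local fraction is t = (40 − 19)/(46 − 19) = 21/27 ≈ 0.7778.
#b75d0b → (183, 93, 11); #5a644a → (90, 100, 74).
R = 183 + 0.7778 × (90 − 183) = 110.665 → 111
G = 93 + 0.7778 × (100 − 93) = 98.445 → 98
B = 11 + 0.7778 × (74 − 11) = 60.001 → 60

(111, 98, 60)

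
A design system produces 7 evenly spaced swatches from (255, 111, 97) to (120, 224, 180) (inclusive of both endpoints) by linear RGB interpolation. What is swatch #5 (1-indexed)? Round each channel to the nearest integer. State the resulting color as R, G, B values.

With 7 swatches and endpoints inclusive, swatch 5 sits at t = (5 − 1)/(7 − 1) = 4/6 ≈ 0.6667.
R = 255 + 0.6667 × (120 − 255) = 164.995 → 165
G = 111 + 0.6667 × (224 − 111) = 186.337 → 186
B = 97 + 0.6667 × (180 − 97) = 152.336 → 152

(165, 186, 152)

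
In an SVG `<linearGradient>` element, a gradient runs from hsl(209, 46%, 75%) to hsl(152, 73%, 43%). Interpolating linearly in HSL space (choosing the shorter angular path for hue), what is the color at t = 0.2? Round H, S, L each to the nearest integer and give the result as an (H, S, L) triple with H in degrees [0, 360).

(198, 51, 69)

Hue arc: Δh = 152 − 209 = -57° (|Δh| ≤ 180, already the shorter path).
H = 209 + 0.2 × (-57) = 197.6 → 198°
S = 46 + 0.2 × (73 − 46) = 51.4 → 51%
L = 75 + 0.2 × (43 − 75) = 68.6 → 69%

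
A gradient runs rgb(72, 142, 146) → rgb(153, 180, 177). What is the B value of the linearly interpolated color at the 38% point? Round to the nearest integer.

158

B = 146 + 0.38 × (177 − 146) = 157.78 → 158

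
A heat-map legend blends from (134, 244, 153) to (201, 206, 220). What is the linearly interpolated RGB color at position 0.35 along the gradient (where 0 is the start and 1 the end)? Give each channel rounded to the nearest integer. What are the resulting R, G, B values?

(157, 231, 176)

R = 134 + 0.35 × (201 − 134) = 134 + 0.35 × 67 = 157.45 → 157
G = 244 + 0.35 × (206 − 244) = 244 + 0.35 × -38 = 230.7 → 231
B = 153 + 0.35 × (220 − 153) = 153 + 0.35 × 67 = 176.45 → 176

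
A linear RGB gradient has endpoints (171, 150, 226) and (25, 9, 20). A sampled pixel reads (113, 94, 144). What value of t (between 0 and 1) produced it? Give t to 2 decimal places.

0.40

Invert the lerp on the B channel (largest span, 206): t = (144 − 226) / (20 − 226) = -82/-206 = 0.39806.
Check on R: (113 − 171)/(25 − 171) = 0.3973 ✓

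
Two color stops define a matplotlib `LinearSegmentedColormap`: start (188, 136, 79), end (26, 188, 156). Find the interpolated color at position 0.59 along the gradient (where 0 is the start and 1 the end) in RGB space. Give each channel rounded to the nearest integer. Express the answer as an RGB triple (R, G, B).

(92, 167, 124)

R = 188 + 0.59 × (26 − 188) = 188 + 0.59 × -162 = 92.42 → 92
G = 136 + 0.59 × (188 − 136) = 136 + 0.59 × 52 = 166.68 → 167
B = 79 + 0.59 × (156 − 79) = 79 + 0.59 × 77 = 124.43 → 124
So the blended color is (92, 167, 124), about #5ca77c.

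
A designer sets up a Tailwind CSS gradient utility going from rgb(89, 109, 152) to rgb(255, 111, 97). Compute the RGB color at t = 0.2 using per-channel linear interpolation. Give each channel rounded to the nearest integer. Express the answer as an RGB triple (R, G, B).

R = 89 + 0.2 × (255 − 89) = 89 + 0.2 × 166 = 122.2 → 122
G = 109 + 0.2 × (111 − 109) = 109 + 0.2 × 2 = 109.4 → 109
B = 152 + 0.2 × (97 − 152) = 152 + 0.2 × -55 = 141 → 141
So the blended color is (122, 109, 141), about #7a6d8d.

(122, 109, 141)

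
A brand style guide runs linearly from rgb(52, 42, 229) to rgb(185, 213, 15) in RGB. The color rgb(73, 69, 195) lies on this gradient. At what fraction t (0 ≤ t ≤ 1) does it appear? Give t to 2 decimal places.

Invert the lerp on the B channel (largest span, 214): t = (195 − 229) / (15 − 229) = -34/-214 = 0.15888.
Check on R: (73 − 52)/(185 − 52) = 0.1579 ✓

0.16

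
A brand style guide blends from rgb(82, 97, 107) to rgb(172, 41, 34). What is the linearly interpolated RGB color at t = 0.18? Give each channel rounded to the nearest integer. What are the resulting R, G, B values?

R = 82 + 0.18 × (172 − 82) = 82 + 0.18 × 90 = 98.2 → 98
G = 97 + 0.18 × (41 − 97) = 97 + 0.18 × -56 = 86.92 → 87
B = 107 + 0.18 × (34 − 107) = 107 + 0.18 × -73 = 93.86 → 94
So the blended color is (98, 87, 94), about #62575e.

(98, 87, 94)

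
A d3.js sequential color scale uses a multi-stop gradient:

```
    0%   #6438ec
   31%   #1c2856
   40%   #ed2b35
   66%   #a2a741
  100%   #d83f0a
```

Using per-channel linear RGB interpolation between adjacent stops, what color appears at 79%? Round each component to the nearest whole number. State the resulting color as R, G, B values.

(183, 127, 44)

79% lies between the 66% and 100% stops, so the local fraction is t = (79 − 66)/(100 − 66) = 13/34 ≈ 0.3824.
#a2a741 → (162, 167, 65); #d83f0a → (216, 63, 10).
R = 162 + 0.3824 × (216 − 162) = 182.65 → 183
G = 167 + 0.3824 × (63 − 167) = 127.23 → 127
B = 65 + 0.3824 × (10 − 65) = 43.968 → 44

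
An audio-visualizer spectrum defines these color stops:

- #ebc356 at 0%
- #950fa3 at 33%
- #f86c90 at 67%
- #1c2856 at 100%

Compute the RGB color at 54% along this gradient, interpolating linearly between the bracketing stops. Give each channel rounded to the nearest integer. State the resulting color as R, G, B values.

54% lies between the 33% and 67% stops, so the local fraction is t = (54 − 33)/(67 − 33) = 21/34 ≈ 0.6176.
#950fa3 → (149, 15, 163); #f86c90 → (248, 108, 144).
R = 149 + 0.6176 × (248 − 149) = 210.142 → 210
G = 15 + 0.6176 × (108 − 15) = 72.437 → 72
B = 163 + 0.6176 × (144 − 163) = 151.266 → 151

(210, 72, 151)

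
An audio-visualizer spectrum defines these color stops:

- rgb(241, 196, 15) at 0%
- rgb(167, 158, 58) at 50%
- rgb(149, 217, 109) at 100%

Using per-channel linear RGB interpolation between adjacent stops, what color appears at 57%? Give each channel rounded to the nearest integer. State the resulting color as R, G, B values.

57% lies between the 50% and 100% stops, so the local fraction is t = (57 − 50)/(100 − 50) = 7/50 ≈ 0.14.
R = 167 + 0.14 × (149 − 167) = 164.48 → 164
G = 158 + 0.14 × (217 − 158) = 166.26 → 166
B = 58 + 0.14 × (109 − 58) = 65.14 → 65

(164, 166, 65)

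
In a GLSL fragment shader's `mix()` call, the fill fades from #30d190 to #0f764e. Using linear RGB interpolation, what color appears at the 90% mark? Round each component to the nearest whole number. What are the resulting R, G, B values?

(18, 127, 85)

#30d190 → (48, 209, 144); #0f764e → (15, 118, 78).
90% corresponds to t = 0.9.
R = 48 + 0.9 × (15 − 48) = 48 + 0.9 × -33 = 18.3 → 18
G = 209 + 0.9 × (118 − 209) = 209 + 0.9 × -91 = 127.1 → 127
B = 144 + 0.9 × (78 − 144) = 144 + 0.9 × -66 = 84.6 → 85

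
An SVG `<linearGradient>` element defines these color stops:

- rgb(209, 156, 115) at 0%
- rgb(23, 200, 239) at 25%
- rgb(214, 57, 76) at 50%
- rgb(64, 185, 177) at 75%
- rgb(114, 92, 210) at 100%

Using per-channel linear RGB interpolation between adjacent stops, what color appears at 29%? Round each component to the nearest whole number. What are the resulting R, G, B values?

29% lies between the 25% and 50% stops, so the local fraction is t = (29 − 25)/(50 − 25) = 4/25 ≈ 0.16.
R = 23 + 0.16 × (214 − 23) = 53.56 → 54
G = 200 + 0.16 × (57 − 200) = 177.12 → 177
B = 239 + 0.16 × (76 − 239) = 212.92 → 213

(54, 177, 213)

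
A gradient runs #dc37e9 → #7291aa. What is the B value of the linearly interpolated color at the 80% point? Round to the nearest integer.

B₁ = 233 (from #dc37e9), B₂ = 170 (from #7291aa).
B = 233 + 0.8 × (170 − 233) = 182.6 → 183

183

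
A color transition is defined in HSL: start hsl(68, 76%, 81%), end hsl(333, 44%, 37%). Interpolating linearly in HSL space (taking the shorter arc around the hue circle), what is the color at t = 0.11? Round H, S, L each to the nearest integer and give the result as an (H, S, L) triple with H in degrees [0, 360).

Hue: 333 − 68 = 265°, but |265| > 180 so the shorter arc goes the other way: Δh = 265 − 360 = -95°.
H = 68 + 0.11 × (-95) = 57.55 → 58°
S = 76 + 0.11 × (44 − 76) = 72.48 → 72%
L = 81 + 0.11 × (37 − 81) = 76.16 → 76%

(58, 72, 76)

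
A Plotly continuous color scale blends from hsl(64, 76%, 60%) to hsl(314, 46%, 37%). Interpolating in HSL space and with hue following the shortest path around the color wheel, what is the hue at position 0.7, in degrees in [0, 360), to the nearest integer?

Hue: 314 − 64 = 250°, but |250| > 180 so the shorter arc goes the other way: Δh = 250 − 360 = -110°.
H = 64 + 0.7 × (-110) = -13 → -13 → -13 mod 360 = 347°

347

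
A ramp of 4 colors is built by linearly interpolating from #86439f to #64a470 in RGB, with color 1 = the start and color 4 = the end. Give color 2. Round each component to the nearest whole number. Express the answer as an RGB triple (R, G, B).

(123, 99, 143)

With 4 swatches and endpoints inclusive, swatch 2 sits at t = (2 − 1)/(4 − 1) = 1/3 ≈ 0.3333.
#86439f → (134, 67, 159); #64a470 → (100, 164, 112).
R = 134 + 0.3333 × (100 − 134) = 122.668 → 123
G = 67 + 0.3333 × (164 − 67) = 99.33 → 99
B = 159 + 0.3333 × (112 − 159) = 143.335 → 143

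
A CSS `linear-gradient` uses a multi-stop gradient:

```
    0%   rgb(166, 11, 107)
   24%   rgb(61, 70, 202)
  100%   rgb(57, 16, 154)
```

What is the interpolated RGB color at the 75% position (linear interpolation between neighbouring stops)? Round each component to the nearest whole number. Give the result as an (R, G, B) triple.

75% lies between the 24% and 100% stops, so the local fraction is t = (75 − 24)/(100 − 24) = 51/76 ≈ 0.6711.
R = 61 + 0.6711 × (57 − 61) = 58.316 → 58
G = 70 + 0.6711 × (16 − 70) = 33.761 → 34
B = 202 + 0.6711 × (154 − 202) = 169.787 → 170

(58, 34, 170)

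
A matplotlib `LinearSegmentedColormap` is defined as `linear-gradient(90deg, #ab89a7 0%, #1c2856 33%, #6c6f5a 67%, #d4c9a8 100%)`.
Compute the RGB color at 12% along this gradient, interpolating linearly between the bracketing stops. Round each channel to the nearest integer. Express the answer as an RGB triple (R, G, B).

(119, 102, 138)

12% lies between the 0% and 33% stops, so the local fraction is t = (12 − 0)/(33 − 0) = 12/33 ≈ 0.3636.
#ab89a7 → (171, 137, 167); #1c2856 → (28, 40, 86).
R = 171 + 0.3636 × (28 − 171) = 119.005 → 119
G = 137 + 0.3636 × (40 − 137) = 101.731 → 102
B = 167 + 0.3636 × (86 − 167) = 137.548 → 138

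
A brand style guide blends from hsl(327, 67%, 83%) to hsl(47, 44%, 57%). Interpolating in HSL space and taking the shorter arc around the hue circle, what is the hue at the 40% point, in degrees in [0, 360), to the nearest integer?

359

Hue: 47 − 327 = -280°, but |-280| > 180 so the shorter arc goes the other way: Δh = -280 + 360 = 80°.
H = 327 + 0.4 × (80) = 359 → 359°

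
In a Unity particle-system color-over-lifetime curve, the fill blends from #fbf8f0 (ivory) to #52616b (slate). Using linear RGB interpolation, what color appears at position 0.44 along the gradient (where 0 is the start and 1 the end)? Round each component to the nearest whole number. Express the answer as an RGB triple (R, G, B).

(177, 182, 181)

#fbf8f0 → (251, 248, 240); #52616b → (82, 97, 107).
R = 251 + 0.44 × (82 − 251) = 251 + 0.44 × -169 = 176.64 → 177
G = 248 + 0.44 × (97 − 248) = 248 + 0.44 × -151 = 181.56 → 182
B = 240 + 0.44 × (107 − 240) = 240 + 0.44 × -133 = 181.48 → 181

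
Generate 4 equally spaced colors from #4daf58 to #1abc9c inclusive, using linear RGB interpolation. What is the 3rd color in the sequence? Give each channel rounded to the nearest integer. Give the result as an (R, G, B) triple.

With 4 swatches and endpoints inclusive, swatch 3 sits at t = (3 − 1)/(4 − 1) = 2/3 ≈ 0.6667.
#4daf58 → (77, 175, 88); #1abc9c → (26, 188, 156).
R = 77 + 0.6667 × (26 − 77) = 42.998 → 43
G = 175 + 0.6667 × (188 − 175) = 183.667 → 184
B = 88 + 0.6667 × (156 − 88) = 133.336 → 133

(43, 184, 133)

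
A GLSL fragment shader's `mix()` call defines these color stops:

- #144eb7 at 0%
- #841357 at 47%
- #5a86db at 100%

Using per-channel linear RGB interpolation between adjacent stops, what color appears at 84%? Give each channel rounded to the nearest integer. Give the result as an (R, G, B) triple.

84% lies between the 47% and 100% stops, so the local fraction is t = (84 − 47)/(100 − 47) = 37/53 ≈ 0.6981.
#841357 → (132, 19, 87); #5a86db → (90, 134, 219).
R = 132 + 0.6981 × (90 − 132) = 102.68 → 103
G = 19 + 0.6981 × (134 − 19) = 99.282 → 99
B = 87 + 0.6981 × (219 − 87) = 179.149 → 179

(103, 99, 179)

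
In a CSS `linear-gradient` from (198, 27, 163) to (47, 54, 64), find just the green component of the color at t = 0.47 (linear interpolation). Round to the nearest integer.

G = 27 + 0.47 × (54 − 27) = 39.69 → 40

40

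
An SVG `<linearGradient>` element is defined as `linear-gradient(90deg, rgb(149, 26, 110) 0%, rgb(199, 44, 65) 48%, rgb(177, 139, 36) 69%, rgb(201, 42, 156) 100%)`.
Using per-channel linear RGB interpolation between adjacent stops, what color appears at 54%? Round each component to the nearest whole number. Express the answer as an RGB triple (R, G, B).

(193, 71, 57)

54% lies between the 48% and 69% stops, so the local fraction is t = (54 − 48)/(69 − 48) = 6/21 ≈ 0.2857.
R = 199 + 0.2857 × (177 − 199) = 192.715 → 193
G = 44 + 0.2857 × (139 − 44) = 71.142 → 71
B = 65 + 0.2857 × (36 − 65) = 56.715 → 57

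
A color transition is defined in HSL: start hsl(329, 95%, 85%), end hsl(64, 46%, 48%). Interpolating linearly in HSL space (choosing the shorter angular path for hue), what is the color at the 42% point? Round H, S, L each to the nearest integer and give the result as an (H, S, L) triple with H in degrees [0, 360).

(9, 74, 69)

Hue: 64 − 329 = -265°, but |-265| > 180 so the shorter arc goes the other way: Δh = -265 + 360 = 95°.
H = 329 + 0.42 × (95) = 368.9 → 369 → 369 mod 360 = 9°
S = 95 + 0.42 × (46 − 95) = 74.42 → 74%
L = 85 + 0.42 × (48 − 85) = 69.46 → 69%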